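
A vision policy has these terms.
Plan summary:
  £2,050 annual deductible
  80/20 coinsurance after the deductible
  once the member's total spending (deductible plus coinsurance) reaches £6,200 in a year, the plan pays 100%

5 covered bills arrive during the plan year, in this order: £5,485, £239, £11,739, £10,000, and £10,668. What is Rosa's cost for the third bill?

Claim 1 (£5,485): deductible takes £2,050, £3,435 remains; 20% of £3,435 = £687. Member pays £2,737; OOP now £2,737.
Claim 2 (£239): 20% coinsurance on £239 = £47.80. Cost to member: £47.80. OOP to date £2,784.80.
Claim 3 (£11,739): 20% coinsurance on £11,739 = £2,347.80. Cost to member: £2,347.80. OOP to date £5,132.60.

£2,347.80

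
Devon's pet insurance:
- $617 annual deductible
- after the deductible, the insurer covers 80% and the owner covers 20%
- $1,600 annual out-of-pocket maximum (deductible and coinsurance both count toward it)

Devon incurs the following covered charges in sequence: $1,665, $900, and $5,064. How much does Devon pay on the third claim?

Claim 1 ($1,665): $617 finishes the deductible; $1,048 goes to coinsurance; 20% of $1,048 = $209.60. Owner owes $826.60 (running OOP $826.60).
Claim 2 ($900): 20% coinsurance on $900 = $180. Cost to owner: $180. OOP to date $1,006.60.
Claim 3 ($5,064): deductible met; 20% of $5,064 = $1,012.80. Adding that to $1,006.60 gives $2,019.40, past the $1,600 cap; owner pays only $1,600 − $1,006.60 = $593.40.

$593.40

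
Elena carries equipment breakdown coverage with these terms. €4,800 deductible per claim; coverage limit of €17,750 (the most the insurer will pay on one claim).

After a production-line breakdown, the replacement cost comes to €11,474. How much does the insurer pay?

Subtract the deductible: €11,474 − €4,800 = €6,674.
€6,674 ≤ €17,750, so the limit doesn't bind; insurer pays €6,674.

€6,674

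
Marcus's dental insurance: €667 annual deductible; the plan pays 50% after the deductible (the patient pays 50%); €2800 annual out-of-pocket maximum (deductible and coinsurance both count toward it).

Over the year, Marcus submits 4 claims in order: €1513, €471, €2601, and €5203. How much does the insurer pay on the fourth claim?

Bill 1, €1513: €667 finishes the deductible; €846 goes to coinsurance; 50% of €846 = €423. Patient owes €1090 (running OOP €1090). Insurer: €1513 − €1090 = €423.
Bill 2, €471: deductible already satisfied, so patient's share is 50% × €471 = €235.50. Patient owes €235.50 (running OOP €1325.50). Plan pays €471 − €235.50 = €235.50.
Bill 3, €2601: 50% coinsurance on €2601 = €1300.50. Patient owes €1300.50 (running OOP €2626). Plan pays €2601 − €1300.50 = €1300.50.
Bill 4, €5203: deductible met; 50% of €5203 = €2601.50. Adding that to €2626 gives €5227.50, past the €2800 cap; patient pays only €2800 − €2626 = €174. Plan pays €5203 − €174 = €5029.

€5029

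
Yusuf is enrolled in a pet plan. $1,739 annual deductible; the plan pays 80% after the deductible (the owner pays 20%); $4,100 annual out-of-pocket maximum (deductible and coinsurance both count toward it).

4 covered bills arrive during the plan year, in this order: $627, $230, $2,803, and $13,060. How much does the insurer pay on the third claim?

$1,536.80

#1 ($627): all of it applies to the deductible. Owner owes $627 (running OOP $627). Insurer: $627 − $627 = $0.
#2 ($230): all of it applies to the deductible. Owner owes $230 (running OOP $857). Plan pays $230 − $230 = $0.
#3 ($2,803): $882 finishes the deductible; $1,921 goes to coinsurance; owner's 20% is $384.20. Owner owes $1,266.20 (running OOP $2,123.20). Insurer: $2,803 − $1,266.20 = $1,536.80.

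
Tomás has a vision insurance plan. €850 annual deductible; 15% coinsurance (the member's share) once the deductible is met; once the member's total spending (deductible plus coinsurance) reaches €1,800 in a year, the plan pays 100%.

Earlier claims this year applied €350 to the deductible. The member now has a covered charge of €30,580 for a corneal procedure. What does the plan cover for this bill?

Remaining deductible: €850 − €350 = €500.
That leaves €30,580 − €500 = €30,080 for coinsurance.
15% of €30,080 = €4,512 falls to the member.
So the member owes €500 + €4,512 = €5,012 before any cap.
Year-to-date out-of-pocket would reach €350 + €5,012 = €5,362, above the €1,800 maximum, so the member pays only €1,800 − €350 = €1,450.
Insurer pays the balance: €30,580 − €1,450 = €29,130.

€29,130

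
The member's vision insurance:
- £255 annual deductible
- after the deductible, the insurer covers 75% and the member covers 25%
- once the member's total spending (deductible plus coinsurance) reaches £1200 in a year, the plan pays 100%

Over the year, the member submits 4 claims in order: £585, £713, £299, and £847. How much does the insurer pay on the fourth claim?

£635.25

Bill 1, £585: deductible takes £255, £330 remains; 25% of £330 = £82.50. Member owes £337.50 (running OOP £337.50). Plan pays £585 − £337.50 = £247.50.
Bill 2, £713: deductible met; 25% of £713 = £178.25. Cost to member: £178.25. OOP to date £515.75. Insurer: £713 − £178.25 = £534.75.
Bill 3, £299: deductible met; 25% of £299 = £74.75. Member owes £74.75 (running OOP £590.50). Insurer: £299 − £74.75 = £224.25.
Bill 4, £847: deductible already satisfied, so member's share is 25% × £847 = £211.75. Cost to member: £211.75. OOP to date £802.25. Insurer: £847 − £211.75 = £635.25.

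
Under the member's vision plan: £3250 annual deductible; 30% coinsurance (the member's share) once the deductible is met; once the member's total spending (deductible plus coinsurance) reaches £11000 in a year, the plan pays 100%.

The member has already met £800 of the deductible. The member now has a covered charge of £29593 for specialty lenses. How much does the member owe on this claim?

Remaining deductible: £3250 − £800 = £2450.
After the £2450 deductible portion, £29593 − £2450 = £27143 is subject to coinsurance.
Coinsurance: £27143 × 30% = £8142.90.
Member responsibility before any cap: £2450 + £8142.90 = £10592.90.
That would bring total out-of-pocket to £11392.90, past the £11000 cap. The member is capped at £11000 − £800 = £10200 on this claim.

£10200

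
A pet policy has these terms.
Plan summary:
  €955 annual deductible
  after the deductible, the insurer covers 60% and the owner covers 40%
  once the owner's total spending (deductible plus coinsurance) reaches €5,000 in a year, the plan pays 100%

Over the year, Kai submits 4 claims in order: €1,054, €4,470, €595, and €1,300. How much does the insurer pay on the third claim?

€357

Claim 1 (€1,054): €955 to deductible, leaving €99; 40% of €99 = €39.60. Owner pays €994.60; OOP now €994.60. Insurer: €1,054 − €994.60 = €59.40.
Claim 2 (€4,470): 40% coinsurance on €4,470 = €1,788. Owner owes €1,788 (running OOP €2,782.60). Insurer: €4,470 − €1,788 = €2,682.
Claim 3 (€595): deductible met; 40% of €595 = €238. Owner pays €238; OOP now €3,020.60. Insurer: €595 − €238 = €357.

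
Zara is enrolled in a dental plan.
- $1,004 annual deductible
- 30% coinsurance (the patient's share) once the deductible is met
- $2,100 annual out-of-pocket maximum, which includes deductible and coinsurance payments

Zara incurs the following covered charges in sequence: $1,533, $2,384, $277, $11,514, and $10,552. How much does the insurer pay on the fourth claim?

Bill 1, $1,533: $1,004 finishes the deductible; $529 goes to coinsurance; patient's 30% is $158.70. Patient pays $1,162.70; OOP now $1,162.70. Plan pays $1,533 − $1,162.70 = $370.30.
Bill 2, $2,384: 30% coinsurance on $2,384 = $715.20. Patient owes $715.20 (running OOP $1,877.90). Plan pays $2,384 − $715.20 = $1,668.80.
Bill 3, $277: deductible already satisfied, so patient's share is 30% × $277 = $83.10. Cost to patient: $83.10. OOP to date $1,961. Plan pays $277 − $83.10 = $193.90.
Bill 4, $11,514: deductible met; 30% of $11,514 = $3,454.20. That would push OOP to $5,415.20, over the $2,100 cap, so patient pays $2,100 − $1,961 = $139. Plan pays $11,514 − $139 = $11,375.

$11,375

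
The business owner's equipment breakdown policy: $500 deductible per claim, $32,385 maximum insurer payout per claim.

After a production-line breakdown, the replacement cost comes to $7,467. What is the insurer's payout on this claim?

After the deductible, $7,467 − $500 = $6,967 remains.
That's under the $32,385 cap, so the insurer reimburses the full $6,967.

$6,967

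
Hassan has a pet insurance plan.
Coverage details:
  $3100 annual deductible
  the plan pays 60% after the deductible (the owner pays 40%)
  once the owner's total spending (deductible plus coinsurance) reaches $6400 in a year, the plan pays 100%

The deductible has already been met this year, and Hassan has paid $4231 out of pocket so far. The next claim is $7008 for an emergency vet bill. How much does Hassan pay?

The deductible is already satisfied, so the full bill goes to coinsurance.
Coinsurance: $7008 × 40% = $2803.20.
That would bring total out-of-pocket to $7034.20, past the $6400 cap. The owner is capped at $6400 − $4231 = $2169 on this claim.

$2169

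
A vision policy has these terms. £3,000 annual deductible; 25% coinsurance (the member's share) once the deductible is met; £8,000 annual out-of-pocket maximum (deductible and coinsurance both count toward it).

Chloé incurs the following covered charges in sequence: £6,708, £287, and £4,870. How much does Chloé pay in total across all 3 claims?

#1 (£6,708): £3,000 finishes the deductible; £3,708 goes to coinsurance; member's 25% is £927. Cost to member: £3,927. OOP to date £3,927.
#2 (£287): deductible met; 25% of £287 = £71.75. Member pays £71.75; OOP now £3,998.75.
#3 (£4,870): deductible met; 25% of £4,870 = £1,217.50. Member owes £1,217.50 (running OOP £5,216.25).
Total paid by the member: £3,927 + £71.75 + £1,217.50 = £5,216.25.

£5,216.25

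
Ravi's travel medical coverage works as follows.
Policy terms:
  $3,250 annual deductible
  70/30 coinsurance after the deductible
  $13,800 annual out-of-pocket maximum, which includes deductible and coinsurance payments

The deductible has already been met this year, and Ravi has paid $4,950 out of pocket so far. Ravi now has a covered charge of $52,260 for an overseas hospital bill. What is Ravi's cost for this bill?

$8,850

With the deductible met, the entire $52,260 is subject to coinsurance.
Traveler's 30% share of $52,260 is $15,678.
Year-to-date out-of-pocket would reach $4,950 + $15,678 = $20,628, above the $13,800 maximum, so the traveler pays only $13,800 − $4,950 = $8,850.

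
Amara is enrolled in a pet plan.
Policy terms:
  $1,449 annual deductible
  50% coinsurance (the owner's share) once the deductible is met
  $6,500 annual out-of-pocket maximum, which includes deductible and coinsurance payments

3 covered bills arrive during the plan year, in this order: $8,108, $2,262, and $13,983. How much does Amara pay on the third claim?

Bill 1, $8,108: $1,449 finishes the deductible; $6,659 goes to coinsurance; coinsurance $6,659 × 50% = $3,329.50. Owner owes $4,778.50 (running OOP $4,778.50).
Bill 2, $2,262: deductible met; 50% of $2,262 = $1,131. Owner pays $1,131; OOP now $5,909.50.
Bill 3, $13,983: deductible already satisfied, so owner's share is 50% × $13,983 = $6,991.50. OOP would hit $12,901 > $6,500, so the cap limits the owner to $6,500 − $5,909.50 = $590.50.

$590.50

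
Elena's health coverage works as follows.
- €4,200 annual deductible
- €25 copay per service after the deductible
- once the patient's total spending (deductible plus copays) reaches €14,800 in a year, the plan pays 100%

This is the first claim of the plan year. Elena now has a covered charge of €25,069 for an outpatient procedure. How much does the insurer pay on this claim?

€20,844

The full €4,200 deductible is still open; €4,200 of this bill applies to it.
After the €4,200 deductible portion, €25,069 − €4,200 = €20,869 is subject to the copay.
Copay on this service: €25.
So the patient owes €4,200 + €25 = €4,225 before any cap.
Cumulative spending €0 + €4,225 = €4,225 stays under the €14,800 maximum.
Insurer pays the balance: €25,069 − €4,225 = €20,844.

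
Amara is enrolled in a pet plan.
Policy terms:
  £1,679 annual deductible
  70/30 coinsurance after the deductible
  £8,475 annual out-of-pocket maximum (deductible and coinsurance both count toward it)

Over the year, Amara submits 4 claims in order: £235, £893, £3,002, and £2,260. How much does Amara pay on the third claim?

£1,286.30

#1 (£235): all of it applies to the deductible. Owner owes £235 (running OOP £235).
#2 (£893): fully absorbed by the deductible. Owner owes £893 (running OOP £1,128).
#3 (£3,002): £551 finishes the deductible; £2,451 goes to coinsurance; owner's 30% is £735.30. Cost to owner: £1,286.30. OOP to date £2,414.30.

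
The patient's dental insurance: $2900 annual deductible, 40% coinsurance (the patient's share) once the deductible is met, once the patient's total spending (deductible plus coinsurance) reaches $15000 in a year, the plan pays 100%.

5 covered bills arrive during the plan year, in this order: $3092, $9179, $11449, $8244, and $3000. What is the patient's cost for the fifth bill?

$474.40

#1 ($3092): $2900 finishes the deductible; $192 goes to coinsurance; patient's 40% is $76.80. Cost to patient: $2976.80. OOP to date $2976.80.
#2 ($9179): deductible already satisfied, so patient's share is 40% × $9179 = $3671.60. Patient pays $3671.60; OOP now $6648.40.
#3 ($11449): deductible met; 40% of $11449 = $4579.60. Patient pays $4579.60; OOP now $11228.
#4 ($8244): deductible met; 40% of $8244 = $3297.60. Patient owes $3297.60 (running OOP $14525.60).
#5 ($3000): deductible already satisfied, so patient's share is 40% × $3000 = $1200. Adding that to $14525.60 gives $15725.60, past the $15000 cap; patient pays only $15000 − $14525.60 = $474.40.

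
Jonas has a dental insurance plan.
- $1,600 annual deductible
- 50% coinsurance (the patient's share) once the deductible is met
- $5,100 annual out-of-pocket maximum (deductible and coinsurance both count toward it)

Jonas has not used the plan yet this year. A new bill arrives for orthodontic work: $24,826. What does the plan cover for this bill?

Deductible not yet touched, so the first $1,600 of the bill goes to the deductible.
After the $1,600 deductible portion, $24,826 − $1,600 = $23,226 is subject to coinsurance.
Coinsurance: $23,226 × 50% = $11,613.
That puts the patient's cost at $1,600 + $11,613 = $13,213 before any cap.
Adding $13,213 to the $0 already spent would give $13,213, which exceeds the $5,100 cap; the patient pays just $5,100 − $0 = $5,100.
The insurer covers the remainder: $24,826 − $5,100 = $19,726.

$19,726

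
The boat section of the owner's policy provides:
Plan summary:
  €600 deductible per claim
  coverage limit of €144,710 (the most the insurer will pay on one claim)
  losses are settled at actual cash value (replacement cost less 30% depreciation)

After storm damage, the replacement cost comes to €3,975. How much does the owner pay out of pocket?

€1,792.50

Actual cash value after 30% depreciation: €3,975 × 70% = €2,782.50.
Less the €600 deductible: €2,782.50 − €600 = €2,182.50.
€2,182.50 ≤ €144,710, so the limit doesn't bind; insurer pays €2,182.50.
Out of pocket: €3,975 − €2,182.50 = €1,792.50.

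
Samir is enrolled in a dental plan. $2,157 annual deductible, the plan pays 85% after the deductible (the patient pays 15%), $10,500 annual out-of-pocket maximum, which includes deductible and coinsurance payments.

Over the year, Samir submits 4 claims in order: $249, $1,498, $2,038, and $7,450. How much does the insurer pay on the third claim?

$1,383.80

Claim 1 ($249): fully absorbed by the deductible. Cost to patient: $249. OOP to date $249. Insurer: $249 − $249 = $0.
Claim 2 ($1,498): all of it applies to the deductible. Patient pays $1,498; OOP now $1,747. Plan pays $1,498 − $1,498 = $0.
Claim 3 ($2,038): $410 to deductible, leaving $1,628; patient's 15% is $244.20. Cost to patient: $654.20. OOP to date $2,401.20. Plan pays $2,038 − $654.20 = $1,383.80.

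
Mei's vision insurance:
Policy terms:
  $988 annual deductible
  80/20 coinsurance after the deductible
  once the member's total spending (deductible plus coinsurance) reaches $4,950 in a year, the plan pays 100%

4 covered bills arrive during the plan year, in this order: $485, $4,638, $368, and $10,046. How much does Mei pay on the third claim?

$73.60

Claim 1 ($485): all of it applies to the deductible. Member pays $485; OOP now $485.
Claim 2 ($4,638): $503 to deductible, leaving $4,135; 20% of $4,135 = $827. Member pays $1,330; OOP now $1,815.
Claim 3 ($368): 20% coinsurance on $368 = $73.60. Cost to member: $73.60. OOP to date $1,888.60.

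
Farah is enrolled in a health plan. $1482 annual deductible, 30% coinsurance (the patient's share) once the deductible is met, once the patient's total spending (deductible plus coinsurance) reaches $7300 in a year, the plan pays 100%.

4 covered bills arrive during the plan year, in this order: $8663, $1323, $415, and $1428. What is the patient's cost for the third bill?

#1 ($8663): deductible takes $1482, $7181 remains; patient's 30% is $2154.30. Cost to patient: $3636.30. OOP to date $3636.30.
#2 ($1323): deductible met; 30% of $1323 = $396.90. Cost to patient: $396.90. OOP to date $4033.20.
#3 ($415): deductible already satisfied, so patient's share is 30% × $415 = $124.50. Cost to patient: $124.50. OOP to date $4157.70.

$124.50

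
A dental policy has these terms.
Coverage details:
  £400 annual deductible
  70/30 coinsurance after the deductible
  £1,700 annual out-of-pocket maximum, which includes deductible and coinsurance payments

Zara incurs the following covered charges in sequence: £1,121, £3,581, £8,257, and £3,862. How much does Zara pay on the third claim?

£9.40

Claim 1 (£1,121): £400 to deductible, leaving £721; 30% of £721 = £216.30. Cost to patient: £616.30. OOP to date £616.30.
Claim 2 (£3,581): deductible met; 30% of £3,581 = £1,074.30. Cost to patient: £1,074.30. OOP to date £1,690.60.
Claim 3 (£8,257): deductible already satisfied, so patient's share is 30% × £8,257 = £2,477.10. OOP would hit £4,167.70 > £1,700, so the cap limits the patient to £1,700 − £1,690.60 = £9.40.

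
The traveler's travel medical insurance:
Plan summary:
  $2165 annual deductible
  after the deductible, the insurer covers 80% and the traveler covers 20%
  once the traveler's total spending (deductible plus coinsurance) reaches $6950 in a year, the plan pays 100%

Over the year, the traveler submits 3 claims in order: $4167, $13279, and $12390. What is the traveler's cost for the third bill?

$1728.80

Bill 1, $4167: deductible takes $2165, $2002 remains; 20% of $2002 = $400.40. Cost to traveler: $2565.40. OOP to date $2565.40.
Bill 2, $13279: deductible already satisfied, so traveler's share is 20% × $13279 = $2655.80. Traveler pays $2655.80; OOP now $5221.20.
Bill 3, $12390: 20% coinsurance on $12390 = $2478. That would push OOP to $7699.20, over the $6950 cap, so traveler pays $6950 − $5221.20 = $1728.80.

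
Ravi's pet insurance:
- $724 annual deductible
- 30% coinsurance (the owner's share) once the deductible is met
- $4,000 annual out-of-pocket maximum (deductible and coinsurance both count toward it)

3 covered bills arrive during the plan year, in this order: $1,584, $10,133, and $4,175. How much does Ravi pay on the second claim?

$3,018

Bill 1, $1,584: $724 to deductible, leaving $860; coinsurance $860 × 30% = $258. Owner owes $982 (running OOP $982).
Bill 2, $10,133: deductible met; 30% of $10,133 = $3,039.90. Adding that to $982 gives $4,021.90, past the $4,000 cap; owner pays only $4,000 − $982 = $3,018.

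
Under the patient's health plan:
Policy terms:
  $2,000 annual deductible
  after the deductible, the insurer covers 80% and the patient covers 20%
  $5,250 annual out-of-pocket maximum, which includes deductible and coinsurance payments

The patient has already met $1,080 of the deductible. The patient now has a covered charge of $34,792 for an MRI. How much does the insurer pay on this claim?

$30,622

$1,080 of the $2,000 deductible is already met, leaving $920.
That leaves $34,792 − $920 = $33,872 for coinsurance.
Patient's 20% share of $33,872 is $6,774.40.
So the patient owes $920 + $6,774.40 = $7,694.40 before any cap.
Year-to-date out-of-pocket would reach $1,080 + $7,694.40 = $8,774.40, above the $5,250 maximum, so the patient pays only $5,250 − $1,080 = $4,170.
Insurer pays the balance: $34,792 − $4,170 = $30,622.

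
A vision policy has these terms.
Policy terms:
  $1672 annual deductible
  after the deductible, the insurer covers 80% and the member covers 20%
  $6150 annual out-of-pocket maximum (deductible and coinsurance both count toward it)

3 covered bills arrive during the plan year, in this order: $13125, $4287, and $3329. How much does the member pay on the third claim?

Claim 1 ($13125): deductible takes $1672, $11453 remains; member's 20% is $2290.60. Member pays $3962.60; OOP now $3962.60.
Claim 2 ($4287): deductible met; 20% of $4287 = $857.40. Member owes $857.40 (running OOP $4820).
Claim 3 ($3329): deductible met; 20% of $3329 = $665.80. Cost to member: $665.80. OOP to date $5485.80.

$665.80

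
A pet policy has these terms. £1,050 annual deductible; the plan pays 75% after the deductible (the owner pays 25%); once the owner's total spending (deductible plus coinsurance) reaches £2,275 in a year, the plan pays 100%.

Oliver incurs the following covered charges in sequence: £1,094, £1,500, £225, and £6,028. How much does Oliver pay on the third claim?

Bill 1, £1,094: £1,050 finishes the deductible; £44 goes to coinsurance; coinsurance £44 × 25% = £11. Cost to owner: £1,061. OOP to date £1,061.
Bill 2, £1,500: deductible met; 25% of £1,500 = £375. Owner owes £375 (running OOP £1,436).
Bill 3, £225: deductible met; 25% of £225 = £56.25. Cost to owner: £56.25. OOP to date £1,492.25.

£56.25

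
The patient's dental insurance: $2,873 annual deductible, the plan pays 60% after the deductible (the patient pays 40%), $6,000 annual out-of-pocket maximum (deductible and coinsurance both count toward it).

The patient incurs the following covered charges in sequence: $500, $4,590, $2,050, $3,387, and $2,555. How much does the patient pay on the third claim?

Claim 1 — $500: entire amount goes to the deductible. Cost to patient: $500. OOP to date $500.
Claim 2 — $4,590: $2,373 finishes the deductible; $2,217 goes to coinsurance; 40% of $2,217 = $886.80. Cost to patient: $3,259.80. OOP to date $3,759.80.
Claim 3 — $2,050: deductible already satisfied, so patient's share is 40% × $2,050 = $820. Patient pays $820; OOP now $4,579.80.

$820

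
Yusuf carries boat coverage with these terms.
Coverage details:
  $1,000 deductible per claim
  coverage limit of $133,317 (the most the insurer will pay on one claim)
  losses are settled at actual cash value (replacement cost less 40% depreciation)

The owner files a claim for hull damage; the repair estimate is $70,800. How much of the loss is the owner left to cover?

$29,320

At 40% depreciation, ACV = $70,800 − $28,320 = $42,480.
After the deductible, $42,480 − $1,000 = $41,480 remains.
That's under the $133,317 cap, so the insurer reimburses the full $41,480.
Owner's share is the uncovered remainder: $70,800 − $41,480 = $29,320.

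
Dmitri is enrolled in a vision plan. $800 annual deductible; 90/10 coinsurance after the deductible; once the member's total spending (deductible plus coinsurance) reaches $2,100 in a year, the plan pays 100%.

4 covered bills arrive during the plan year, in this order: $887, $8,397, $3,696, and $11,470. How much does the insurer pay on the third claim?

$3,326.40

Bill 1, $887: $800 to deductible, leaving $87; member's 10% is $8.70. Cost to member: $808.70. OOP to date $808.70. Insurer: $887 − $808.70 = $78.30.
Bill 2, $8,397: deductible met; 10% of $8,397 = $839.70. Member pays $839.70; OOP now $1,648.40. Insurer: $8,397 − $839.70 = $7,557.30.
Bill 3, $3,696: deductible met; 10% of $3,696 = $369.60. Cost to member: $369.60. OOP to date $2,018. Insurer: $3,696 − $369.60 = $3,326.40.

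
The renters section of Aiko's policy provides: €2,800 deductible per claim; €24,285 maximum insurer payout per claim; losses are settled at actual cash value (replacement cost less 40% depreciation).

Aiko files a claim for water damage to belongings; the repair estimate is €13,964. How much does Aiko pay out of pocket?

€8,385.60

Depreciate 40%: the covered value is €13,964 × 0.6 = €8,378.40.
After the deductible, €8,378.40 − €2,800 = €5,578.40 remains.
€5,578.40 is within the €24,285 limit, so the insurer pays €5,578.40.
The tenant bears the rest of the original loss: €13,964 − €5,578.40 = €8,385.60.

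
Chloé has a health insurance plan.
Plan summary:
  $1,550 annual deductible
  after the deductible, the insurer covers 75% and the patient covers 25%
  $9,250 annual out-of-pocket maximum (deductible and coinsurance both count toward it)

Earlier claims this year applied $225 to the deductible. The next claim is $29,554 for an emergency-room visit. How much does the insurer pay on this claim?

$225 of the $1,550 deductible is already met, leaving $1,325.
That leaves $29,554 − $1,325 = $28,229 for coinsurance.
Coinsurance: $28,229 × 25% = $7,057.25.
Patient responsibility before any cap: $1,325 + $7,057.25 = $8,382.25.
Total out-of-pocket so far would be $225 + $8,382.25 = $8,607.25, below the $9,250 cap — no reduction.
The insurer covers the remainder: $29,554 − $8,382.25 = $21,171.75.

$21,171.75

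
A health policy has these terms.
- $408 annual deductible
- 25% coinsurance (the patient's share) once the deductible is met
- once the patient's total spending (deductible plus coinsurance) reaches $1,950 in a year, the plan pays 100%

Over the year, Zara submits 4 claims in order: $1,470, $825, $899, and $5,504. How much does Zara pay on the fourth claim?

Claim 1 ($1,470): $408 to deductible, leaving $1,062; 25% of $1,062 = $265.50. Patient pays $673.50; OOP now $673.50.
Claim 2 ($825): 25% coinsurance on $825 = $206.25. Patient owes $206.25 (running OOP $879.75).
Claim 3 ($899): deductible met; 25% of $899 = $224.75. Patient owes $224.75 (running OOP $1,104.50).
Claim 4 ($5,504): 25% coinsurance on $5,504 = $1,376. Adding that to $1,104.50 gives $2,480.50, past the $1,950 cap; patient pays only $1,950 − $1,104.50 = $845.50.

$845.50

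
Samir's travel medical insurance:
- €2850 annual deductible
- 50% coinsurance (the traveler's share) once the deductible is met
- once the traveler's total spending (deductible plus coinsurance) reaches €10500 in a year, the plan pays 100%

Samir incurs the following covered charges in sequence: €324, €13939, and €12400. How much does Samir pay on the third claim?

Claim 1 (€324): entire amount goes to the deductible. Traveler owes €324 (running OOP €324).
Claim 2 (€13939): €2526 finishes the deductible; €11413 goes to coinsurance; traveler's 50% is €5706.50. Traveler pays €8232.50; OOP now €8556.50.
Claim 3 (€12400): 50% coinsurance on €12400 = €6200. That would push OOP to €14756.50, over the €10500 cap, so traveler pays €10500 − €8556.50 = €1943.50.

€1943.50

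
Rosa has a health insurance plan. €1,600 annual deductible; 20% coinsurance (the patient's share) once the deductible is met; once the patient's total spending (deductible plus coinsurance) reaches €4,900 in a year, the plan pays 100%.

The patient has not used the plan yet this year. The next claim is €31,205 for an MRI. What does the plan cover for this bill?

€26,305

Deductible not yet touched, so the first €1,600 of the bill goes to the deductible.
That leaves €31,205 − €1,600 = €29,605 for coinsurance.
Coinsurance: €29,605 × 20% = €5,921.
So the patient owes €1,600 + €5,921 = €7,521 before any cap.
Adding €7,521 to the €0 already spent would give €7,521, which exceeds the €4,900 cap; the patient pays just €4,900 − €0 = €4,900.
Insurer pays the balance: €31,205 − €4,900 = €26,305.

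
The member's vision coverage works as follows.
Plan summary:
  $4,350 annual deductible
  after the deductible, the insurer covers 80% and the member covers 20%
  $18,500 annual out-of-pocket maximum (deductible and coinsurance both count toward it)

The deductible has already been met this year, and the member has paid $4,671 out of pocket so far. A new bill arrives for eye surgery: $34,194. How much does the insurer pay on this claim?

With the deductible met, the entire $34,194 is subject to coinsurance.
20% of $34,194 = $6,838.80 falls to the member.
Cumulative spending $4,671 + $6,838.80 = $11,509.80 stays under the $18,500 maximum.
The insurer covers the remainder: $34,194 − $6,838.80 = $27,355.20.

$27,355.20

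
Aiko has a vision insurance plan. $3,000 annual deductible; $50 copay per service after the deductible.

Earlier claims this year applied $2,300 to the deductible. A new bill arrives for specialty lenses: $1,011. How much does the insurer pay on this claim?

Deductible still to meet: $3,000 − $2,300 = $700.
The remaining $311 (= $1,011 − $700) moves to the copay.
Copay on this service: $50.
So the member owes $700 + $50 = $750.
Insurer pays the balance: $1,011 − $750 = $261.

$261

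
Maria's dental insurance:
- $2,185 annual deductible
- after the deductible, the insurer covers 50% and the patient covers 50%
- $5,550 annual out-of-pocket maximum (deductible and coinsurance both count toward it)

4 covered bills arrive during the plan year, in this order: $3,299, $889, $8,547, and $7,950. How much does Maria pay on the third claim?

$2,363.50

Claim 1 ($3,299): $2,185 to deductible, leaving $1,114; patient's 50% is $557. Patient owes $2,742 (running OOP $2,742).
Claim 2 ($889): 50% coinsurance on $889 = $444.50. Patient owes $444.50 (running OOP $3,186.50).
Claim 3 ($8,547): deductible already satisfied, so patient's share is 50% × $8,547 = $4,273.50. Adding that to $3,186.50 gives $7,460, past the $5,550 cap; patient pays only $5,550 − $3,186.50 = $2,363.50.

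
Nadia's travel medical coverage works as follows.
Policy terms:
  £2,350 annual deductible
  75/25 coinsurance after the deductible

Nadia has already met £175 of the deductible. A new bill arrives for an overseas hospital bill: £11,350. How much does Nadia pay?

£4,468.75

Deductible still to meet: £2,350 − £175 = £2,175.
The remaining £9,175 (= £11,350 − £2,175) moves to coinsurance.
Coinsurance: £9,175 × 25% = £2,293.75.
Traveler responsibility: £2,175 + £2,293.75 = £4,468.75.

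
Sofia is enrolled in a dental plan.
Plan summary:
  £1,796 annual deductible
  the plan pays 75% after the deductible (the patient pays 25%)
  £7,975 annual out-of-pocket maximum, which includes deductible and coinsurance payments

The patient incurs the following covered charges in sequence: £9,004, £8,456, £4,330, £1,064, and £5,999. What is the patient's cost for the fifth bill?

£914.50

Bill 1, £9,004: deductible takes £1,796, £7,208 remains; coinsurance £7,208 × 25% = £1,802. Patient pays £3,598; OOP now £3,598.
Bill 2, £8,456: deductible met; 25% of £8,456 = £2,114. Cost to patient: £2,114. OOP to date £5,712.
Bill 3, £4,330: 25% coinsurance on £4,330 = £1,082.50. Cost to patient: £1,082.50. OOP to date £6,794.50.
Bill 4, £1,064: deductible met; 25% of £1,064 = £266. Patient pays £266; OOP now £7,060.50.
Bill 5, £5,999: 25% coinsurance on £5,999 = £1,499.75. That would push OOP to £8,560.25, over the £7,975 cap, so patient pays £7,975 − £7,060.50 = £914.50.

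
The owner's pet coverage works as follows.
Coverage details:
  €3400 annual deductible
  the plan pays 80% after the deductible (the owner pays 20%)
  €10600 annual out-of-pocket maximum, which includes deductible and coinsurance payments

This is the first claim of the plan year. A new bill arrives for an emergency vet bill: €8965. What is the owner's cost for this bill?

€4513

Nothing has been paid toward the €3400 deductible, so the first €3400 of this charge is applied there.
After the €3400 deductible portion, €8965 − €3400 = €5565 is subject to coinsurance.
Coinsurance: €5565 × 20% = €1113.
So the owner owes €3400 + €1113 = €4513 before any cap.
Year-to-date out-of-pocket becomes €0 + €4513 = €4513, still under the €10600 maximum, so no cap applies.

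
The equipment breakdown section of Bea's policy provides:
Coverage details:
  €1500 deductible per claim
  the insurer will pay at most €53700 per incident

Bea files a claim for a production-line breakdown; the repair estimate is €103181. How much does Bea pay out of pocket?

Subtract the deductible: €103181 − €1500 = €101681.
Since €101681 > €53700, the payout is capped at €53700.
Business owner's share is the uncovered remainder: €103181 − €53700 = €49481.

€49481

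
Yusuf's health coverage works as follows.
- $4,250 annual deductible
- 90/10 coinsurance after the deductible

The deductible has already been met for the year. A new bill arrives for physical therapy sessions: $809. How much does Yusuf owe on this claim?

With the deductible met, the entire $809 is subject to coinsurance.
10% of $809 = $80.90 falls to the patient.

$80.90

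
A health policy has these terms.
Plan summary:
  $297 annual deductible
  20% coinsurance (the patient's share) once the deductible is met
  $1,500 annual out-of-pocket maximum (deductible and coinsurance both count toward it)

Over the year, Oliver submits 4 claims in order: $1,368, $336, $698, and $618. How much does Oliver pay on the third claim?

Claim 1 — $1,368: $297 finishes the deductible; $1,071 goes to coinsurance; coinsurance $1,071 × 20% = $214.20. Patient pays $511.20; OOP now $511.20.
Claim 2 — $336: deductible met; 20% of $336 = $67.20. Patient pays $67.20; OOP now $578.40.
Claim 3 — $698: 20% coinsurance on $698 = $139.60. Patient owes $139.60 (running OOP $718).

$139.60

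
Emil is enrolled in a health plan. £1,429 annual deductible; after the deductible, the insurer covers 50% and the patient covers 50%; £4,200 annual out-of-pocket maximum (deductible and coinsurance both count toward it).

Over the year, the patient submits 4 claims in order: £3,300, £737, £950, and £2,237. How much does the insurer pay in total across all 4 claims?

£3,024

#1 (£3,300): £1,429 to deductible, leaving £1,871; coinsurance £1,871 × 50% = £935.50. Patient pays £2,364.50; OOP now £2,364.50. Plan pays £3,300 − £2,364.50 = £935.50.
#2 (£737): 50% coinsurance on £737 = £368.50. Patient pays £368.50; OOP now £2,733. Insurer: £737 − £368.50 = £368.50.
#3 (£950): deductible already satisfied, so patient's share is 50% × £950 = £475. Patient pays £475; OOP now £3,208. Plan pays £950 − £475 = £475.
#4 (£2,237): deductible already satisfied, so patient's share is 50% × £2,237 = £1,118.50. That would push OOP to £4,326.50, over the £4,200 cap, so patient pays £4,200 − £3,208 = £992. Plan pays £2,237 − £992 = £1,245.
Insurer total = bills − patient's total = £7,224 − £4,200 = £3,024.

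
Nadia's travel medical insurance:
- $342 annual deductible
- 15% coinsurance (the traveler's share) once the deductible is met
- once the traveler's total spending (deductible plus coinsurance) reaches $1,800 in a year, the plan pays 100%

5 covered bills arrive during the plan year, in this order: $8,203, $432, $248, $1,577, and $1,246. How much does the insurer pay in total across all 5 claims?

#1 ($8,203): deductible takes $342, $7,861 remains; traveler's 15% is $1,179.15. Cost to traveler: $1,521.15. OOP to date $1,521.15. Insurer: $8,203 − $1,521.15 = $6,681.85.
#2 ($432): 15% coinsurance on $432 = $64.80. Traveler owes $64.80 (running OOP $1,585.95). Plan pays $432 − $64.80 = $367.20.
#3 ($248): 15% coinsurance on $248 = $37.20. Traveler pays $37.20; OOP now $1,623.15. Plan pays $248 − $37.20 = $210.80.
#4 ($1,577): deductible met; 15% of $1,577 = $236.55. OOP would hit $1,859.70 > $1,800, so the cap limits the traveler to $1,800 − $1,623.15 = $176.85. Insurer: $1,577 − $176.85 = $1,400.15.
#5 ($1,246): 15% coinsurance on $1,246 = $186.90. Adding that to $1,800 gives $1,986.90, past the $1,800 cap; traveler pays only $1,800 − $1,800 = $0. Plan pays $1,246 − $0 = $1,246.
Insurer total: $6,681.85 + $367.20 + $210.80 + $1,400.15 + $1,246 = $9,906.

$9,906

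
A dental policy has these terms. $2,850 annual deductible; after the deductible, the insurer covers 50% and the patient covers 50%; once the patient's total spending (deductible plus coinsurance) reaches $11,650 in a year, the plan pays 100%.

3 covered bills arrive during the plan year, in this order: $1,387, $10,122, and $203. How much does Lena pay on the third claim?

Bill 1, $1,387: all of it applies to the deductible. Patient pays $1,387; OOP now $1,387.
Bill 2, $10,122: $1,463 finishes the deductible; $8,659 goes to coinsurance; 50% of $8,659 = $4,329.50. Cost to patient: $5,792.50. OOP to date $7,179.50.
Bill 3, $203: 50% coinsurance on $203 = $101.50. Patient pays $101.50; OOP now $7,281.

$101.50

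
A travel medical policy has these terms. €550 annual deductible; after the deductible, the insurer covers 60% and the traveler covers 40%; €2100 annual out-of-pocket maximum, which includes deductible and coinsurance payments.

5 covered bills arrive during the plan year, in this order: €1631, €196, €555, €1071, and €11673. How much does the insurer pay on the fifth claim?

€11284.20

#1 (€1631): deductible takes €550, €1081 remains; traveler's 40% is €432.40. Traveler owes €982.40 (running OOP €982.40). Plan pays €1631 − €982.40 = €648.60.
#2 (€196): 40% coinsurance on €196 = €78.40. Traveler owes €78.40 (running OOP €1060.80). Insurer: €196 − €78.40 = €117.60.
#3 (€555): deductible met; 40% of €555 = €222. Traveler owes €222 (running OOP €1282.80). Insurer: €555 − €222 = €333.
#4 (€1071): deductible already satisfied, so traveler's share is 40% × €1071 = €428.40. Traveler pays €428.40; OOP now €1711.20. Plan pays €1071 − €428.40 = €642.60.
#5 (€11673): 40% coinsurance on €11673 = €4669.20. OOP would hit €6380.40 > €2100, so the cap limits the traveler to €2100 − €1711.20 = €388.80. Plan pays €11673 − €388.80 = €11284.20.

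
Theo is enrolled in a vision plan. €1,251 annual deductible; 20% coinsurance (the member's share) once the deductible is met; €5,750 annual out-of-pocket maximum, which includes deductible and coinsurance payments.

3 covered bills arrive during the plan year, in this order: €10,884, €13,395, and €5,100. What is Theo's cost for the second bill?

€2,572.40

Claim 1 — €10,884: deductible takes €1,251, €9,633 remains; 20% of €9,633 = €1,926.60. Member owes €3,177.60 (running OOP €3,177.60).
Claim 2 — €13,395: deductible already satisfied, so member's share is 20% × €13,395 = €2,679. Adding that to €3,177.60 gives €5,856.60, past the €5,750 cap; member pays only €5,750 − €3,177.60 = €2,572.40.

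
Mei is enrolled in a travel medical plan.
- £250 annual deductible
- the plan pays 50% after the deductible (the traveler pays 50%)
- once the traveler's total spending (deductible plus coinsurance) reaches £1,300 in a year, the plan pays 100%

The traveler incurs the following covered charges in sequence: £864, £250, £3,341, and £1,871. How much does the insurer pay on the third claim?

£2,723

Bill 1, £864: £250 finishes the deductible; £614 goes to coinsurance; traveler's 50% is £307. Traveler owes £557 (running OOP £557). Insurer: £864 − £557 = £307.
Bill 2, £250: 50% coinsurance on £250 = £125. Traveler pays £125; OOP now £682. Insurer: £250 − £125 = £125.
Bill 3, £3,341: deductible met; 50% of £3,341 = £1,670.50. OOP would hit £2,352.50 > £1,300, so the cap limits the traveler to £1,300 − £682 = £618. Plan pays £3,341 − £618 = £2,723.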